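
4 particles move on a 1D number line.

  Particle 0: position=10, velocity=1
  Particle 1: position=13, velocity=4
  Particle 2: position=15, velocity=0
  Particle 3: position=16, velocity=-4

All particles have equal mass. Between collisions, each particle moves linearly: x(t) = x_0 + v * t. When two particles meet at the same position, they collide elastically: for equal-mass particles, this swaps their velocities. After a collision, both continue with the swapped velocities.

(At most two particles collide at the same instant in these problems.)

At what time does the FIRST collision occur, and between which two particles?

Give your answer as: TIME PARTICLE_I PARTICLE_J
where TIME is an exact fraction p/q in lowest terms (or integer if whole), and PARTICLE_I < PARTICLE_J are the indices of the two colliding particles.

Answer: 1/4 2 3

Derivation:
Pair (0,1): pos 10,13 vel 1,4 -> not approaching (rel speed -3 <= 0)
Pair (1,2): pos 13,15 vel 4,0 -> gap=2, closing at 4/unit, collide at t=1/2
Pair (2,3): pos 15,16 vel 0,-4 -> gap=1, closing at 4/unit, collide at t=1/4
Earliest collision: t=1/4 between 2 and 3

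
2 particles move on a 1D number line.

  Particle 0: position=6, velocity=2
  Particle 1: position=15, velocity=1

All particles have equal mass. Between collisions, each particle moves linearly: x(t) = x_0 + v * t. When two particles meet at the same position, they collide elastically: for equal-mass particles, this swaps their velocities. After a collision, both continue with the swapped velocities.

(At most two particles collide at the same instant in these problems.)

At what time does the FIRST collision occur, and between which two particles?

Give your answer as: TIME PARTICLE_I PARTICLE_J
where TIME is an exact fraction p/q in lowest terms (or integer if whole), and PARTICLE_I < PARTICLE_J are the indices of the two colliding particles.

Pair (0,1): pos 6,15 vel 2,1 -> gap=9, closing at 1/unit, collide at t=9
Earliest collision: t=9 between 0 and 1

Answer: 9 0 1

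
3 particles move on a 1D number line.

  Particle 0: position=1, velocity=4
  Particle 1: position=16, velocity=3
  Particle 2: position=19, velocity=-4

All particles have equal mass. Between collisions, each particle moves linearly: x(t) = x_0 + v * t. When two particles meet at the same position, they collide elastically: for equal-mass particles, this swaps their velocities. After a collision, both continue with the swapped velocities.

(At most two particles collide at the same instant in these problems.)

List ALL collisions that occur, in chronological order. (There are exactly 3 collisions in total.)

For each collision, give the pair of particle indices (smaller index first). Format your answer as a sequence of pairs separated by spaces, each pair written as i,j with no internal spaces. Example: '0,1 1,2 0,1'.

Collision at t=3/7: particles 1 and 2 swap velocities; positions: p0=19/7 p1=121/7 p2=121/7; velocities now: v0=4 v1=-4 v2=3
Collision at t=9/4: particles 0 and 1 swap velocities; positions: p0=10 p1=10 p2=91/4; velocities now: v0=-4 v1=4 v2=3
Collision at t=15: particles 1 and 2 swap velocities; positions: p0=-41 p1=61 p2=61; velocities now: v0=-4 v1=3 v2=4

Answer: 1,2 0,1 1,2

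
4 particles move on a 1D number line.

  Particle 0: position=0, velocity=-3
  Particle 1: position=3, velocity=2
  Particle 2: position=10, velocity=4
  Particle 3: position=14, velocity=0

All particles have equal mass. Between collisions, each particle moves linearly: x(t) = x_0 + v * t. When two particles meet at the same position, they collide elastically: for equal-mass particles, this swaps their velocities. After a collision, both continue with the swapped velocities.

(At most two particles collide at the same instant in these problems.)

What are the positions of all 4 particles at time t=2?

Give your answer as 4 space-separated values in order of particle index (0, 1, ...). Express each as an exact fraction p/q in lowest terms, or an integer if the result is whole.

Collision at t=1: particles 2 and 3 swap velocities; positions: p0=-3 p1=5 p2=14 p3=14; velocities now: v0=-3 v1=2 v2=0 v3=4
Advance to t=2 (no further collisions before then); velocities: v0=-3 v1=2 v2=0 v3=4; positions = -6 7 14 18

Answer: -6 7 14 18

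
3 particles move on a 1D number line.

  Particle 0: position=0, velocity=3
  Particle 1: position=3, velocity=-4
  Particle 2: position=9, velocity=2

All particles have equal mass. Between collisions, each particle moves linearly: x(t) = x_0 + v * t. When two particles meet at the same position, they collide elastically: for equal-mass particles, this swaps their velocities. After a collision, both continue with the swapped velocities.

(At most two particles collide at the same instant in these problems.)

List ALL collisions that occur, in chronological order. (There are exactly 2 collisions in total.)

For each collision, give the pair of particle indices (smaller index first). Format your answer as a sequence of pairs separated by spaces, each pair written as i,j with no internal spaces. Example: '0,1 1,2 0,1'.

Answer: 0,1 1,2

Derivation:
Collision at t=3/7: particles 0 and 1 swap velocities; positions: p0=9/7 p1=9/7 p2=69/7; velocities now: v0=-4 v1=3 v2=2
Collision at t=9: particles 1 and 2 swap velocities; positions: p0=-33 p1=27 p2=27; velocities now: v0=-4 v1=2 v2=3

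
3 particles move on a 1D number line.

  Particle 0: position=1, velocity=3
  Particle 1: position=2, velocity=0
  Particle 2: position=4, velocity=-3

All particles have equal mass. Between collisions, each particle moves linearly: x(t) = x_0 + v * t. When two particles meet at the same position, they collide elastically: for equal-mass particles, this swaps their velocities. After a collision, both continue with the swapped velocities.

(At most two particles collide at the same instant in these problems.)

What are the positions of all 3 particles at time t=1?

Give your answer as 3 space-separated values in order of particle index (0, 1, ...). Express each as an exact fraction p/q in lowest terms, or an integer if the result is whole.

Answer: 1 2 4

Derivation:
Collision at t=1/3: particles 0 and 1 swap velocities; positions: p0=2 p1=2 p2=3; velocities now: v0=0 v1=3 v2=-3
Collision at t=1/2: particles 1 and 2 swap velocities; positions: p0=2 p1=5/2 p2=5/2; velocities now: v0=0 v1=-3 v2=3
Collision at t=2/3: particles 0 and 1 swap velocities; positions: p0=2 p1=2 p2=3; velocities now: v0=-3 v1=0 v2=3
Advance to t=1 (no further collisions before then); velocities: v0=-3 v1=0 v2=3; positions = 1 2 4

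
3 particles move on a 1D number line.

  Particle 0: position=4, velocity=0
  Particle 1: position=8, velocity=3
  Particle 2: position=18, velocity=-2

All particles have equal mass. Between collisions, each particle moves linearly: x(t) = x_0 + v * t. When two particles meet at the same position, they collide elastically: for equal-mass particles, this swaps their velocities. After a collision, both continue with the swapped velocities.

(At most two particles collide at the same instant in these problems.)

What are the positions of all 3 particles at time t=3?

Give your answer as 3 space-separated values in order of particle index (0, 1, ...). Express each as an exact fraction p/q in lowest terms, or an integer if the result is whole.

Collision at t=2: particles 1 and 2 swap velocities; positions: p0=4 p1=14 p2=14; velocities now: v0=0 v1=-2 v2=3
Advance to t=3 (no further collisions before then); velocities: v0=0 v1=-2 v2=3; positions = 4 12 17

Answer: 4 12 17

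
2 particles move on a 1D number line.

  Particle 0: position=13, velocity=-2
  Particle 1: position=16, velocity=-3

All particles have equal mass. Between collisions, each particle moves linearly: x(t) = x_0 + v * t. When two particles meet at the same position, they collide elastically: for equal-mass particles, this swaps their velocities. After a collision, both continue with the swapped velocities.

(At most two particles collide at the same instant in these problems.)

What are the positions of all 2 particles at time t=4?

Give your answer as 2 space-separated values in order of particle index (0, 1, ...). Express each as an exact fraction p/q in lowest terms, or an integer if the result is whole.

Collision at t=3: particles 0 and 1 swap velocities; positions: p0=7 p1=7; velocities now: v0=-3 v1=-2
Advance to t=4 (no further collisions before then); velocities: v0=-3 v1=-2; positions = 4 5

Answer: 4 5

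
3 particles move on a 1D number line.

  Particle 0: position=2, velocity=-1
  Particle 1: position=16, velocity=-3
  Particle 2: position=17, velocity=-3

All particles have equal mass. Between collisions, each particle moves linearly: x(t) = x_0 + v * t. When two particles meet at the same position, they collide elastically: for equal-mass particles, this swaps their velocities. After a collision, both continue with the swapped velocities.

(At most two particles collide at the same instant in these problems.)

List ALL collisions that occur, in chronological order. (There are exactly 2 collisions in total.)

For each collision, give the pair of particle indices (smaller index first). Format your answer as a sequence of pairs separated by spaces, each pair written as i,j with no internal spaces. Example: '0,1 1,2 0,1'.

Collision at t=7: particles 0 and 1 swap velocities; positions: p0=-5 p1=-5 p2=-4; velocities now: v0=-3 v1=-1 v2=-3
Collision at t=15/2: particles 1 and 2 swap velocities; positions: p0=-13/2 p1=-11/2 p2=-11/2; velocities now: v0=-3 v1=-3 v2=-1

Answer: 0,1 1,2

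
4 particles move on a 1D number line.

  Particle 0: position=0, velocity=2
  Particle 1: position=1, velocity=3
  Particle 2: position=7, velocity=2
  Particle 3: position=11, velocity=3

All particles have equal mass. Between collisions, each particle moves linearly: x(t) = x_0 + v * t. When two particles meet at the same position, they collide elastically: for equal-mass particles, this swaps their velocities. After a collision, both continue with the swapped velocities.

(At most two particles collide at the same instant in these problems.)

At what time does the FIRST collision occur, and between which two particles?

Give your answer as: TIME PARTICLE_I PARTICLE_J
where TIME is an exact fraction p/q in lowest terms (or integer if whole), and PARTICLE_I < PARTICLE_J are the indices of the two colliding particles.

Answer: 6 1 2

Derivation:
Pair (0,1): pos 0,1 vel 2,3 -> not approaching (rel speed -1 <= 0)
Pair (1,2): pos 1,7 vel 3,2 -> gap=6, closing at 1/unit, collide at t=6
Pair (2,3): pos 7,11 vel 2,3 -> not approaching (rel speed -1 <= 0)
Earliest collision: t=6 between 1 and 2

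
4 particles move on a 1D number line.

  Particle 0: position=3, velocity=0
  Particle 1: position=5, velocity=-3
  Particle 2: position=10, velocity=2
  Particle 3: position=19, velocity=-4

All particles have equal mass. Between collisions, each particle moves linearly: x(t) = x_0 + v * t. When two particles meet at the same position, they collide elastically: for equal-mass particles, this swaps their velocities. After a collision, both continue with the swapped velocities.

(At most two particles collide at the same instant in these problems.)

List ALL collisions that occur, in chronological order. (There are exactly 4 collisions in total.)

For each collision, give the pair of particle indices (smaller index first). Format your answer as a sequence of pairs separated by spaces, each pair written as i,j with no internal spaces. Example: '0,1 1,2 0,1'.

Collision at t=2/3: particles 0 and 1 swap velocities; positions: p0=3 p1=3 p2=34/3 p3=49/3; velocities now: v0=-3 v1=0 v2=2 v3=-4
Collision at t=3/2: particles 2 and 3 swap velocities; positions: p0=1/2 p1=3 p2=13 p3=13; velocities now: v0=-3 v1=0 v2=-4 v3=2
Collision at t=4: particles 1 and 2 swap velocities; positions: p0=-7 p1=3 p2=3 p3=18; velocities now: v0=-3 v1=-4 v2=0 v3=2
Collision at t=14: particles 0 and 1 swap velocities; positions: p0=-37 p1=-37 p2=3 p3=38; velocities now: v0=-4 v1=-3 v2=0 v3=2

Answer: 0,1 2,3 1,2 0,1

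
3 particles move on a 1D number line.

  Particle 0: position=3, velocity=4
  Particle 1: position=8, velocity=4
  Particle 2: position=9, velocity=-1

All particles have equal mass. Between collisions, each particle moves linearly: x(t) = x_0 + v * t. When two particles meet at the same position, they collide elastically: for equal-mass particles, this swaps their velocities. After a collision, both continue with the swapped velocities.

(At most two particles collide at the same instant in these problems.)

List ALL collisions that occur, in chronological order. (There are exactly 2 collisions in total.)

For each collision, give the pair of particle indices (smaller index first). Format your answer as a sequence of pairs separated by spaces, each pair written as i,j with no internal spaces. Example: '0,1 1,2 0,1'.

Answer: 1,2 0,1

Derivation:
Collision at t=1/5: particles 1 and 2 swap velocities; positions: p0=19/5 p1=44/5 p2=44/5; velocities now: v0=4 v1=-1 v2=4
Collision at t=6/5: particles 0 and 1 swap velocities; positions: p0=39/5 p1=39/5 p2=64/5; velocities now: v0=-1 v1=4 v2=4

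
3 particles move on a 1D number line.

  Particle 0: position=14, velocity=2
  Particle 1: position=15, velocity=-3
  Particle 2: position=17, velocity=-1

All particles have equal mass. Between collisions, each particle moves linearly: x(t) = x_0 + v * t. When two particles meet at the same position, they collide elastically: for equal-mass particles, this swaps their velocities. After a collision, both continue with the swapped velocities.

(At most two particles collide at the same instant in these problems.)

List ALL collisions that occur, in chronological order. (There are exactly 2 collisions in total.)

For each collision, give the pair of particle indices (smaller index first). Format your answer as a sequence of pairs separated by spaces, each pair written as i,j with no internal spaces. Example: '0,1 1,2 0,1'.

Answer: 0,1 1,2

Derivation:
Collision at t=1/5: particles 0 and 1 swap velocities; positions: p0=72/5 p1=72/5 p2=84/5; velocities now: v0=-3 v1=2 v2=-1
Collision at t=1: particles 1 and 2 swap velocities; positions: p0=12 p1=16 p2=16; velocities now: v0=-3 v1=-1 v2=2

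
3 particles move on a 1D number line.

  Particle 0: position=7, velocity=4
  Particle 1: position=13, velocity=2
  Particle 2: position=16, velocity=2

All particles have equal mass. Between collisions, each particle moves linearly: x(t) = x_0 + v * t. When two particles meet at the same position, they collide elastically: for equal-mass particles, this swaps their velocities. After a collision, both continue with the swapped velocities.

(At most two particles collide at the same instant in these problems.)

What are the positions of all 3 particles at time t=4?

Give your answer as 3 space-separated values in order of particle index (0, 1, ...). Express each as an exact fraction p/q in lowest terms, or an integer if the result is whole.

Collision at t=3: particles 0 and 1 swap velocities; positions: p0=19 p1=19 p2=22; velocities now: v0=2 v1=4 v2=2
Advance to t=4 (no further collisions before then); velocities: v0=2 v1=4 v2=2; positions = 21 23 24

Answer: 21 23 24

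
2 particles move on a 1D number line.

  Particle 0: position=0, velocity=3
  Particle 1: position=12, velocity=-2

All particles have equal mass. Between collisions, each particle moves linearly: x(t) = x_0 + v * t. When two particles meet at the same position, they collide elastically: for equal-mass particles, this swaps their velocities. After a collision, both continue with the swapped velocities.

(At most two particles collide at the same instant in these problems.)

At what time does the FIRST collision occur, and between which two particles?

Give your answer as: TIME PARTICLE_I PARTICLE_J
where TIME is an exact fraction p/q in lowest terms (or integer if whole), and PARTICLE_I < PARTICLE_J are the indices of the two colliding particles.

Pair (0,1): pos 0,12 vel 3,-2 -> gap=12, closing at 5/unit, collide at t=12/5
Earliest collision: t=12/5 between 0 and 1

Answer: 12/5 0 1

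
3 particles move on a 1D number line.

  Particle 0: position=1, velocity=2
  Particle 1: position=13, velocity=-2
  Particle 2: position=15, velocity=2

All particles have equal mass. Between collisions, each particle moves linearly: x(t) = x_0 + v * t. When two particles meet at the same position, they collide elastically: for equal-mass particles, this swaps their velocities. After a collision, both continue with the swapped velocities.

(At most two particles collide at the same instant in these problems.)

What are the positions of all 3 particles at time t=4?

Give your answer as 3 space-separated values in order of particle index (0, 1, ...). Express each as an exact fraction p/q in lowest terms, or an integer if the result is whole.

Answer: 5 9 23

Derivation:
Collision at t=3: particles 0 and 1 swap velocities; positions: p0=7 p1=7 p2=21; velocities now: v0=-2 v1=2 v2=2
Advance to t=4 (no further collisions before then); velocities: v0=-2 v1=2 v2=2; positions = 5 9 23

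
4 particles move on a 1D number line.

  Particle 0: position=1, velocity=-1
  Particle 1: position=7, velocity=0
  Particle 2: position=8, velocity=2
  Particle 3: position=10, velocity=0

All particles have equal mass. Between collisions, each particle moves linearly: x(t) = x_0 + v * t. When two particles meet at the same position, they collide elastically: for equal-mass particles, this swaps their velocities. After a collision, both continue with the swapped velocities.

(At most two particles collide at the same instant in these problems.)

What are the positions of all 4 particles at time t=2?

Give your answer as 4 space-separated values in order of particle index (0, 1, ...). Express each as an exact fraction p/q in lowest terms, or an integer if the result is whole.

Answer: -1 7 10 12

Derivation:
Collision at t=1: particles 2 and 3 swap velocities; positions: p0=0 p1=7 p2=10 p3=10; velocities now: v0=-1 v1=0 v2=0 v3=2
Advance to t=2 (no further collisions before then); velocities: v0=-1 v1=0 v2=0 v3=2; positions = -1 7 10 12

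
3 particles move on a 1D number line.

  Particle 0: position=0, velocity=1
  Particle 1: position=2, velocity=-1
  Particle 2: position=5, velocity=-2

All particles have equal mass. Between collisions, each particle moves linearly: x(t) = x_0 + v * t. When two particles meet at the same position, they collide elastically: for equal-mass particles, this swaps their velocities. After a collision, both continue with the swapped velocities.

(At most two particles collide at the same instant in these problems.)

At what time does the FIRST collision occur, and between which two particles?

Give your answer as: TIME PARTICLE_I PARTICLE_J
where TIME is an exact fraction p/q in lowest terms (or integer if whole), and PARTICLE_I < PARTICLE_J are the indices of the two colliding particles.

Pair (0,1): pos 0,2 vel 1,-1 -> gap=2, closing at 2/unit, collide at t=1
Pair (1,2): pos 2,5 vel -1,-2 -> gap=3, closing at 1/unit, collide at t=3
Earliest collision: t=1 between 0 and 1

Answer: 1 0 1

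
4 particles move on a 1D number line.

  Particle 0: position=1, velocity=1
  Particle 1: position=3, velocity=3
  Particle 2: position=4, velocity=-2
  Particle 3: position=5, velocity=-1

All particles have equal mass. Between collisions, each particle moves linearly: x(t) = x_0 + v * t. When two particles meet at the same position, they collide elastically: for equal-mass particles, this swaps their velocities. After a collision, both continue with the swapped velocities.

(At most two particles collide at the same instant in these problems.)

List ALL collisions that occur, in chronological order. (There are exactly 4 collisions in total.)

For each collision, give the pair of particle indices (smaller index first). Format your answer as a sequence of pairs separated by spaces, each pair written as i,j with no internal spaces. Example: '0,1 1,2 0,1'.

Collision at t=1/5: particles 1 and 2 swap velocities; positions: p0=6/5 p1=18/5 p2=18/5 p3=24/5; velocities now: v0=1 v1=-2 v2=3 v3=-1
Collision at t=1/2: particles 2 and 3 swap velocities; positions: p0=3/2 p1=3 p2=9/2 p3=9/2; velocities now: v0=1 v1=-2 v2=-1 v3=3
Collision at t=1: particles 0 and 1 swap velocities; positions: p0=2 p1=2 p2=4 p3=6; velocities now: v0=-2 v1=1 v2=-1 v3=3
Collision at t=2: particles 1 and 2 swap velocities; positions: p0=0 p1=3 p2=3 p3=9; velocities now: v0=-2 v1=-1 v2=1 v3=3

Answer: 1,2 2,3 0,1 1,2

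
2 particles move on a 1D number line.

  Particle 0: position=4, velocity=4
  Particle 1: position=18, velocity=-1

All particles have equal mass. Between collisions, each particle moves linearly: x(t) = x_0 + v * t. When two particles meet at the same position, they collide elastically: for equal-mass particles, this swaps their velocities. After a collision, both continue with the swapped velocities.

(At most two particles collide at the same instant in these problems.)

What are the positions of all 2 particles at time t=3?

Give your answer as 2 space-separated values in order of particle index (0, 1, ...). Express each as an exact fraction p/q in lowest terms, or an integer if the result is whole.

Answer: 15 16

Derivation:
Collision at t=14/5: particles 0 and 1 swap velocities; positions: p0=76/5 p1=76/5; velocities now: v0=-1 v1=4
Advance to t=3 (no further collisions before then); velocities: v0=-1 v1=4; positions = 15 16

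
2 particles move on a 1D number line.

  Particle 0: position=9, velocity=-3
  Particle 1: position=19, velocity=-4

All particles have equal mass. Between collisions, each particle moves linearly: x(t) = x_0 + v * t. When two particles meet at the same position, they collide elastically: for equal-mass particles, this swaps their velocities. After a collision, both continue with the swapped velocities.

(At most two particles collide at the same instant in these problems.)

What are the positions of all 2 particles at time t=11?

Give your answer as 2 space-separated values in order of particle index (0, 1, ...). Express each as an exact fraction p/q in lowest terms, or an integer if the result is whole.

Answer: -25 -24

Derivation:
Collision at t=10: particles 0 and 1 swap velocities; positions: p0=-21 p1=-21; velocities now: v0=-4 v1=-3
Advance to t=11 (no further collisions before then); velocities: v0=-4 v1=-3; positions = -25 -24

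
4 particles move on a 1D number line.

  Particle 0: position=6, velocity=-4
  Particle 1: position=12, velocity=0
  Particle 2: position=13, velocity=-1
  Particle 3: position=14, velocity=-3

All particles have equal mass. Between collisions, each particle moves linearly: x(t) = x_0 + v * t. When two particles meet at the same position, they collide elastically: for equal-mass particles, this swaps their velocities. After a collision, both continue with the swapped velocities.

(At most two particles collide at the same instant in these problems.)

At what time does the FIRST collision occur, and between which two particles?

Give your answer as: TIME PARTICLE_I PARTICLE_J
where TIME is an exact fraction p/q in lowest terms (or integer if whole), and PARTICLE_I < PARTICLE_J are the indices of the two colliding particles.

Answer: 1/2 2 3

Derivation:
Pair (0,1): pos 6,12 vel -4,0 -> not approaching (rel speed -4 <= 0)
Pair (1,2): pos 12,13 vel 0,-1 -> gap=1, closing at 1/unit, collide at t=1
Pair (2,3): pos 13,14 vel -1,-3 -> gap=1, closing at 2/unit, collide at t=1/2
Earliest collision: t=1/2 between 2 and 3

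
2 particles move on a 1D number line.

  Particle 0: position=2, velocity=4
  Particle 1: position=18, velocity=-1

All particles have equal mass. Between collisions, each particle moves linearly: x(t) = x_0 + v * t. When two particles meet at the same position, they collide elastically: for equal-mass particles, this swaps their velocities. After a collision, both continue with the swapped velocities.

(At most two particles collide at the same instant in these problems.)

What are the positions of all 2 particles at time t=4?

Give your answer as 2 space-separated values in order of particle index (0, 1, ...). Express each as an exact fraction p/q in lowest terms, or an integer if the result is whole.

Collision at t=16/5: particles 0 and 1 swap velocities; positions: p0=74/5 p1=74/5; velocities now: v0=-1 v1=4
Advance to t=4 (no further collisions before then); velocities: v0=-1 v1=4; positions = 14 18

Answer: 14 18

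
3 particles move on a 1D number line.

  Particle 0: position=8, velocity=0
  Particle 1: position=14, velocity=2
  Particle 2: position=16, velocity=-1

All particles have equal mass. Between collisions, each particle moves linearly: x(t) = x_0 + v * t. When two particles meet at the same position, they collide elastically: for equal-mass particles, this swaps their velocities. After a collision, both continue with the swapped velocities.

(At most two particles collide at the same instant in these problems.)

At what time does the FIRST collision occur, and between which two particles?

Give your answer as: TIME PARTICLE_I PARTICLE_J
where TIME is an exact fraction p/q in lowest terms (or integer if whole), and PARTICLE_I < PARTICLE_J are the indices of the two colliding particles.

Answer: 2/3 1 2

Derivation:
Pair (0,1): pos 8,14 vel 0,2 -> not approaching (rel speed -2 <= 0)
Pair (1,2): pos 14,16 vel 2,-1 -> gap=2, closing at 3/unit, collide at t=2/3
Earliest collision: t=2/3 between 1 and 2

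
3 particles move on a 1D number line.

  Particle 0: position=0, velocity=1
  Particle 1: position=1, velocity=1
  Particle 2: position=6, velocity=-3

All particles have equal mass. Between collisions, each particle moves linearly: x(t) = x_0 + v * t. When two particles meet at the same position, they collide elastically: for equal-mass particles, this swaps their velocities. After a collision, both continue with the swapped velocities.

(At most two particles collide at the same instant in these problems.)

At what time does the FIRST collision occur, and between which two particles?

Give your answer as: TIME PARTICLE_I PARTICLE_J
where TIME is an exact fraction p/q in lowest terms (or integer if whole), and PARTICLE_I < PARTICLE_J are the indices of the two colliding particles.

Answer: 5/4 1 2

Derivation:
Pair (0,1): pos 0,1 vel 1,1 -> not approaching (rel speed 0 <= 0)
Pair (1,2): pos 1,6 vel 1,-3 -> gap=5, closing at 4/unit, collide at t=5/4
Earliest collision: t=5/4 between 1 and 2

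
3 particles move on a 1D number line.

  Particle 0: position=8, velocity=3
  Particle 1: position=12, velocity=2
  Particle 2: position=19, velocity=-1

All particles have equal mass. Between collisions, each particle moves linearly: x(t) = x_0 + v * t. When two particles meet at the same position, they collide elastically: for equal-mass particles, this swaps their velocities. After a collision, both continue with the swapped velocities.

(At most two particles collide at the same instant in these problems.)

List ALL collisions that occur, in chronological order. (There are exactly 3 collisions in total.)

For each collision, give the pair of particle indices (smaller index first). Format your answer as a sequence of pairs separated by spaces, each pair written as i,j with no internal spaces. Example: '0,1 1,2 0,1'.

Collision at t=7/3: particles 1 and 2 swap velocities; positions: p0=15 p1=50/3 p2=50/3; velocities now: v0=3 v1=-1 v2=2
Collision at t=11/4: particles 0 and 1 swap velocities; positions: p0=65/4 p1=65/4 p2=35/2; velocities now: v0=-1 v1=3 v2=2
Collision at t=4: particles 1 and 2 swap velocities; positions: p0=15 p1=20 p2=20; velocities now: v0=-1 v1=2 v2=3

Answer: 1,2 0,1 1,2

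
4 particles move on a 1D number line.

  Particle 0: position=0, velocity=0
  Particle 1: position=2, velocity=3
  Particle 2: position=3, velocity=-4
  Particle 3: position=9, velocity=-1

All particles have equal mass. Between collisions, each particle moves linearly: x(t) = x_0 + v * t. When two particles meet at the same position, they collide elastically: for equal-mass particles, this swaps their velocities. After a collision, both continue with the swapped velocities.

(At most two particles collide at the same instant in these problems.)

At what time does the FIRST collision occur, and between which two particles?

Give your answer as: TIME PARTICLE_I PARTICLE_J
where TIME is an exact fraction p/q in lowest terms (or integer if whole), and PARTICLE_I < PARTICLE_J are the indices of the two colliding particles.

Pair (0,1): pos 0,2 vel 0,3 -> not approaching (rel speed -3 <= 0)
Pair (1,2): pos 2,3 vel 3,-4 -> gap=1, closing at 7/unit, collide at t=1/7
Pair (2,3): pos 3,9 vel -4,-1 -> not approaching (rel speed -3 <= 0)
Earliest collision: t=1/7 between 1 and 2

Answer: 1/7 1 2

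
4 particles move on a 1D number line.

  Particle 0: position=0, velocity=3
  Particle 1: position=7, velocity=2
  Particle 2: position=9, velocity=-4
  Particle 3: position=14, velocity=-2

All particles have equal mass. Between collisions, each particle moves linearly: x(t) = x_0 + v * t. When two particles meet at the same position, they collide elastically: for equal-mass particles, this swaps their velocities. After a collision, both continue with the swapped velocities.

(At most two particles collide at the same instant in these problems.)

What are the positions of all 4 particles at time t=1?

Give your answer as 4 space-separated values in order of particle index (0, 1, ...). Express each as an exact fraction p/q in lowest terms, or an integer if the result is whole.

Answer: 3 5 9 12

Derivation:
Collision at t=1/3: particles 1 and 2 swap velocities; positions: p0=1 p1=23/3 p2=23/3 p3=40/3; velocities now: v0=3 v1=-4 v2=2 v3=-2
Advance to t=1 (no further collisions before then); velocities: v0=3 v1=-4 v2=2 v3=-2; positions = 3 5 9 12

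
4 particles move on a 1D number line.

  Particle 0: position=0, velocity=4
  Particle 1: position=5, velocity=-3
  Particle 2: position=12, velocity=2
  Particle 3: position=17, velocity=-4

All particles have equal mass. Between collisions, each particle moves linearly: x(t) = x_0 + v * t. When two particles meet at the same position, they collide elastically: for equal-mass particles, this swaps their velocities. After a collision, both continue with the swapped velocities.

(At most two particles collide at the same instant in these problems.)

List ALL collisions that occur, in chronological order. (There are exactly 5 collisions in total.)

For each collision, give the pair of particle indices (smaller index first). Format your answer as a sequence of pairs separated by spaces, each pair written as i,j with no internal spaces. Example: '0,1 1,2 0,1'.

Answer: 0,1 2,3 1,2 2,3 0,1

Derivation:
Collision at t=5/7: particles 0 and 1 swap velocities; positions: p0=20/7 p1=20/7 p2=94/7 p3=99/7; velocities now: v0=-3 v1=4 v2=2 v3=-4
Collision at t=5/6: particles 2 and 3 swap velocities; positions: p0=5/2 p1=10/3 p2=41/3 p3=41/3; velocities now: v0=-3 v1=4 v2=-4 v3=2
Collision at t=17/8: particles 1 and 2 swap velocities; positions: p0=-11/8 p1=17/2 p2=17/2 p3=65/4; velocities now: v0=-3 v1=-4 v2=4 v3=2
Collision at t=6: particles 2 and 3 swap velocities; positions: p0=-13 p1=-7 p2=24 p3=24; velocities now: v0=-3 v1=-4 v2=2 v3=4
Collision at t=12: particles 0 and 1 swap velocities; positions: p0=-31 p1=-31 p2=36 p3=48; velocities now: v0=-4 v1=-3 v2=2 v3=4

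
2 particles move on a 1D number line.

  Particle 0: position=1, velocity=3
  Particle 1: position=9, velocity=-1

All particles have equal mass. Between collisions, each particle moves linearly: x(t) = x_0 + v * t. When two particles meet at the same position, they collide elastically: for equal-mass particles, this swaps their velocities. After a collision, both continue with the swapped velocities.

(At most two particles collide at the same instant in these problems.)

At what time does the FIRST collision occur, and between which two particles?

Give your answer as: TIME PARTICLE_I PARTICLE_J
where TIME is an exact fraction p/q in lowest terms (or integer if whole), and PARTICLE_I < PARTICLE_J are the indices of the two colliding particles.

Answer: 2 0 1

Derivation:
Pair (0,1): pos 1,9 vel 3,-1 -> gap=8, closing at 4/unit, collide at t=2
Earliest collision: t=2 between 0 and 1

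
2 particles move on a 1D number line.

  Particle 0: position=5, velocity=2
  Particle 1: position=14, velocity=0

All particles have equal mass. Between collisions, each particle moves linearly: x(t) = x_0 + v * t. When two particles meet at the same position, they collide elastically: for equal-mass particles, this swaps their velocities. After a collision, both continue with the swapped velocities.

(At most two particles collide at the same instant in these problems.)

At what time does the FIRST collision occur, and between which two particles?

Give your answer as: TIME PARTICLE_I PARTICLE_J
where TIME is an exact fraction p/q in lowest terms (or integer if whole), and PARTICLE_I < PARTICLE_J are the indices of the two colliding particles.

Pair (0,1): pos 5,14 vel 2,0 -> gap=9, closing at 2/unit, collide at t=9/2
Earliest collision: t=9/2 between 0 and 1

Answer: 9/2 0 1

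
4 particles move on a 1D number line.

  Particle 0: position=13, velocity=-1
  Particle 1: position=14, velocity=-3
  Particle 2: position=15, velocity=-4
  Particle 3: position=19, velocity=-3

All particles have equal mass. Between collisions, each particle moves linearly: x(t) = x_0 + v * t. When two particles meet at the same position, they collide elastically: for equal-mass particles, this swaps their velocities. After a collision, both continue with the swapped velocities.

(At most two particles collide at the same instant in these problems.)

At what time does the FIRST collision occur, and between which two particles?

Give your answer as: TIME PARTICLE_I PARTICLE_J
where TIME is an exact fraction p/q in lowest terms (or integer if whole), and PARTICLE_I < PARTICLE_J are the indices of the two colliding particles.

Answer: 1/2 0 1

Derivation:
Pair (0,1): pos 13,14 vel -1,-3 -> gap=1, closing at 2/unit, collide at t=1/2
Pair (1,2): pos 14,15 vel -3,-4 -> gap=1, closing at 1/unit, collide at t=1
Pair (2,3): pos 15,19 vel -4,-3 -> not approaching (rel speed -1 <= 0)
Earliest collision: t=1/2 between 0 and 1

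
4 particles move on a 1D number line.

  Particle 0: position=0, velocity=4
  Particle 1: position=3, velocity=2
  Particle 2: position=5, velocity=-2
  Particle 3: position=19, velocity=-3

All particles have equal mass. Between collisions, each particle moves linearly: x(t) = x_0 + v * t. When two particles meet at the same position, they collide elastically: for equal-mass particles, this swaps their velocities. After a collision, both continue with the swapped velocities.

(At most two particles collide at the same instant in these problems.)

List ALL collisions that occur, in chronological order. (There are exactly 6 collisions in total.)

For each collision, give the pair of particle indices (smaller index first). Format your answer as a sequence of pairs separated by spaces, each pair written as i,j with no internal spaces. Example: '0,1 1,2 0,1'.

Answer: 1,2 0,1 1,2 2,3 1,2 0,1

Derivation:
Collision at t=1/2: particles 1 and 2 swap velocities; positions: p0=2 p1=4 p2=4 p3=35/2; velocities now: v0=4 v1=-2 v2=2 v3=-3
Collision at t=5/6: particles 0 and 1 swap velocities; positions: p0=10/3 p1=10/3 p2=14/3 p3=33/2; velocities now: v0=-2 v1=4 v2=2 v3=-3
Collision at t=3/2: particles 1 and 2 swap velocities; positions: p0=2 p1=6 p2=6 p3=29/2; velocities now: v0=-2 v1=2 v2=4 v3=-3
Collision at t=19/7: particles 2 and 3 swap velocities; positions: p0=-3/7 p1=59/7 p2=76/7 p3=76/7; velocities now: v0=-2 v1=2 v2=-3 v3=4
Collision at t=16/5: particles 1 and 2 swap velocities; positions: p0=-7/5 p1=47/5 p2=47/5 p3=64/5; velocities now: v0=-2 v1=-3 v2=2 v3=4
Collision at t=14: particles 0 and 1 swap velocities; positions: p0=-23 p1=-23 p2=31 p3=56; velocities now: v0=-3 v1=-2 v2=2 v3=4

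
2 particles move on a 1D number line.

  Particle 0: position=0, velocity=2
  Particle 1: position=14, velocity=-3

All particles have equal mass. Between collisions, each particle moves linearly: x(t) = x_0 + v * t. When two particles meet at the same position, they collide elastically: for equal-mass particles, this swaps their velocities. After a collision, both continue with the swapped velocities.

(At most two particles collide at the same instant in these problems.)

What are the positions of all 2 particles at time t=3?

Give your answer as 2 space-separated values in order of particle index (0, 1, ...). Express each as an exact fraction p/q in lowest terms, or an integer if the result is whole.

Collision at t=14/5: particles 0 and 1 swap velocities; positions: p0=28/5 p1=28/5; velocities now: v0=-3 v1=2
Advance to t=3 (no further collisions before then); velocities: v0=-3 v1=2; positions = 5 6

Answer: 5 6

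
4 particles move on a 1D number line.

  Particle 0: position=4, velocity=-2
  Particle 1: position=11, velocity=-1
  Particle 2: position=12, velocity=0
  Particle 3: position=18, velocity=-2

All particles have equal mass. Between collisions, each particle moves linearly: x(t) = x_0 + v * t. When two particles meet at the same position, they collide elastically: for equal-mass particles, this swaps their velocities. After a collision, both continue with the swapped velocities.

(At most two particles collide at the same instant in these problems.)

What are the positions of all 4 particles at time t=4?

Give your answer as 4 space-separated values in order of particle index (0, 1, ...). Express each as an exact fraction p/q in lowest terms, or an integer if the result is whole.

Answer: -4 7 10 12

Derivation:
Collision at t=3: particles 2 and 3 swap velocities; positions: p0=-2 p1=8 p2=12 p3=12; velocities now: v0=-2 v1=-1 v2=-2 v3=0
Advance to t=4 (no further collisions before then); velocities: v0=-2 v1=-1 v2=-2 v3=0; positions = -4 7 10 12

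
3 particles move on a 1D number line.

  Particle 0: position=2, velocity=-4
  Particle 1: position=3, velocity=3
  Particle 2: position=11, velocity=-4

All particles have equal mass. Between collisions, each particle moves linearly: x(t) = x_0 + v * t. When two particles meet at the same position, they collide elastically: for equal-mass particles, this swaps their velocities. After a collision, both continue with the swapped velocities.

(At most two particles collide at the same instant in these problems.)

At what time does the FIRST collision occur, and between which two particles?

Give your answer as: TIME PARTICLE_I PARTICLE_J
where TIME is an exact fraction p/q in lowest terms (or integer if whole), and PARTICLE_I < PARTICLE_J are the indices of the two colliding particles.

Answer: 8/7 1 2

Derivation:
Pair (0,1): pos 2,3 vel -4,3 -> not approaching (rel speed -7 <= 0)
Pair (1,2): pos 3,11 vel 3,-4 -> gap=8, closing at 7/unit, collide at t=8/7
Earliest collision: t=8/7 between 1 and 2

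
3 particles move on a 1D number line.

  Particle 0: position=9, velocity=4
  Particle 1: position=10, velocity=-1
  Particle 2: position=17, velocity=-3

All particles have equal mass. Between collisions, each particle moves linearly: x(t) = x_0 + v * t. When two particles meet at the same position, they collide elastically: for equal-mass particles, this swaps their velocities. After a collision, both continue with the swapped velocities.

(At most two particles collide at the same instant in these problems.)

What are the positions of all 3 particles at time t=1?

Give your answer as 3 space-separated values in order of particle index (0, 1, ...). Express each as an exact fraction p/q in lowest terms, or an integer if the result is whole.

Answer: 9 13 14

Derivation:
Collision at t=1/5: particles 0 and 1 swap velocities; positions: p0=49/5 p1=49/5 p2=82/5; velocities now: v0=-1 v1=4 v2=-3
Advance to t=1 (no further collisions before then); velocities: v0=-1 v1=4 v2=-3; positions = 9 13 14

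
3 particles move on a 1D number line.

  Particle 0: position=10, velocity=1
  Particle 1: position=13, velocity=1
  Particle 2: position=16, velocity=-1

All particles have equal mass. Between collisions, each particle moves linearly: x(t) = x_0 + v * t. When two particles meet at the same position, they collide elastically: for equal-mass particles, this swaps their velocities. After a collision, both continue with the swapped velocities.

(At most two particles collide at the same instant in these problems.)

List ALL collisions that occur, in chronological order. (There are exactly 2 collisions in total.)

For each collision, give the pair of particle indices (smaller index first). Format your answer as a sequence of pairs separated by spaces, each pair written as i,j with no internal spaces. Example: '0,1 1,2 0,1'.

Collision at t=3/2: particles 1 and 2 swap velocities; positions: p0=23/2 p1=29/2 p2=29/2; velocities now: v0=1 v1=-1 v2=1
Collision at t=3: particles 0 and 1 swap velocities; positions: p0=13 p1=13 p2=16; velocities now: v0=-1 v1=1 v2=1

Answer: 1,2 0,1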